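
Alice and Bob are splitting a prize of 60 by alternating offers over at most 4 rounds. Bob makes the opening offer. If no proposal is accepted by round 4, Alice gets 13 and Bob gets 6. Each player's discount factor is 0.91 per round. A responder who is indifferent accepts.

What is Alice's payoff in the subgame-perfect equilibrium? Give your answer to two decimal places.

45.61

By backward induction:
Round 4 (Alice proposes): Bob gets 6 if talks fail, so Alice offers 6 and keeps 54.
Round 3 (Bob proposes): Alice can get 54 next round, worth 0.91 × 54 = 49.14 now. Bob offers 49.14 and keeps 60 − 49.14 = 10.86.
Round 2 (Alice proposes): Bob can get 10.86 next round, worth 0.91 × 10.86 = 9.8826 now, so Alice offers 9.8826, keeping 50.1174.
Round 1 (Bob proposes): Alice can get 50.1174 next round, worth 0.91 × 50.1174 = 45.606834 now; Bob offers that and keeps 14.393166.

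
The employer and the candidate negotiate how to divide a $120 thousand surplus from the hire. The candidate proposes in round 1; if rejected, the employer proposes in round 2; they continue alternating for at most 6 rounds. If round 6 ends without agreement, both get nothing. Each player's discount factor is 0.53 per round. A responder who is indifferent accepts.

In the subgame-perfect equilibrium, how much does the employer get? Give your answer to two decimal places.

43.31

Round 6 (the employer proposes): rejection yields 0 for the candidate; the employer offers 0 and keeps 120.
Round 5 (the candidate proposes): the employer can get 120 next round, worth 0.53 × 120 = 63.6 now. The candidate offers 63.6 and keeps 120 − 63.6 = 56.4.
Round 4 (the employer proposes): the candidate can get 56.4 next round, worth 0.53 × 56.4 = 29.892 now; the employer offers that and keeps 90.108.
Round 3 (the candidate proposes): the employer can get 90.108 next round, worth 0.53 × 90.108 = 47.75724 now; the candidate offers that and keeps 72.24276.
Round 2 (the employer proposes): the candidate can get 72.24276 next round, worth 0.53 × 72.24276 = 38.2886628 now. The employer offers 38.2886628 and keeps 120 − 38.2886628 = 81.7113372.
Round 1 (the candidate proposes): the employer can get 81.7113372 next round, worth 0.53 × 81.7113372 = 43.307008716 now, so the candidate offers 43.307008716, keeping 76.692991284.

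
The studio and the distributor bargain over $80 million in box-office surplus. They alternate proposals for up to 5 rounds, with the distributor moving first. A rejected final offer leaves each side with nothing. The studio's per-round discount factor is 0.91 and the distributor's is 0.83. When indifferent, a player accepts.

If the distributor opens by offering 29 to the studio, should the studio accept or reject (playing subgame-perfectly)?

Work out the studio's continuation value if the offer is rejected.
Round 5 (the distributor proposes): rejection yields 0 for the studio; the distributor offers 0 and keeps 80.
Round 4 (the studio proposes): the distributor can get 80 next round, worth 0.83 × 80 = 66.4 now; the studio offers that and keeps 13.6.
Round 3 (the distributor proposes): the studio can get 13.6 next round, worth 0.91 × 13.6 = 12.376 now; the distributor offers that and keeps 67.624.
Round 2 (the studio proposes): the distributor can get 67.624 next round, worth 0.83 × 67.624 = 56.12792 now; the studio offers that and keeps 23.87208.
So by rejecting in round 1, the studio gets 23.87208 next round, worth 0.91 × 23.87208 = 21.7235928 now.
Offer 29 ≥ 21.7235928, so the studio accepts.

Accept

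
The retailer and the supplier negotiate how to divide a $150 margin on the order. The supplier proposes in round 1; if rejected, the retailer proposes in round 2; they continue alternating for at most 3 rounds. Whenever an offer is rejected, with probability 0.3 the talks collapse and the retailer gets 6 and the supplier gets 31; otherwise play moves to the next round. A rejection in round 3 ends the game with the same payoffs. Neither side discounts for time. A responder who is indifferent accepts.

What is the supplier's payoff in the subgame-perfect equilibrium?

Round 3 (the supplier proposes): the retailer gets 6 if talks fail, so the supplier offers 6 and keeps 144.
Round 2 (the retailer proposes): rejecting gives the supplier an expected 0.7 × 144 + 0.3 × 31 = 110.1. The retailer offers 110.1 and keeps 150 − 110.1 = 39.9.
Round 1 (the supplier proposes): rejecting gives the retailer an expected 0.7 × 39.9 + 0.3 × 6 = 29.73; the supplier offers that and keeps 120.27.

120.27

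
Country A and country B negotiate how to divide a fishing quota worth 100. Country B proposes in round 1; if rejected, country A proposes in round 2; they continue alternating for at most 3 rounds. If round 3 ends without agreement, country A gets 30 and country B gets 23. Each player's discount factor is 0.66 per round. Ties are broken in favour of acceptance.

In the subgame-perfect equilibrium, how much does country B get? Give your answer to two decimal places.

64.49

By backward induction:
Round 3 (country B proposes): country A gets 30 if talks fail, so country B offers 30 and keeps 70.
Round 2 (country A proposes): country B can get 70 next round, worth 0.66 × 70 = 46.2 now. Country A offers 46.2 and keeps 100 − 46.2 = 53.8.
Round 1 (country B proposes): country A can get 53.8 next round, worth 0.66 × 53.8 = 35.508 now, so country B offers 35.508, keeping 64.492.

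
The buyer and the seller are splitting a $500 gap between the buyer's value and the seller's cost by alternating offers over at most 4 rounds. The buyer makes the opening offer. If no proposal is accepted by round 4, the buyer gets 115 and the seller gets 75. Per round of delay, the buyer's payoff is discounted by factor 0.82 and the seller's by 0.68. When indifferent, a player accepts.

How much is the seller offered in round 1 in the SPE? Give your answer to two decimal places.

207.18

Round 4 (the seller proposes): the buyer gets 115 if talks fail, so the seller offers 115 and keeps 385.
Round 3 (the buyer proposes): the seller can get 385 next round, worth 0.68 × 385 = 261.8 now; the buyer offers that and keeps 238.2.
Round 2 (the seller proposes): the buyer can get 238.2 next round, worth 0.82 × 238.2 = 195.324 now, so the seller offers 195.324, keeping 304.676.
Round 1 (the buyer proposes): the seller can get 304.676 next round, worth 0.68 × 304.676 = 207.17968 now. The buyer offers 207.17968 and keeps 500 − 207.17968 = 292.82032.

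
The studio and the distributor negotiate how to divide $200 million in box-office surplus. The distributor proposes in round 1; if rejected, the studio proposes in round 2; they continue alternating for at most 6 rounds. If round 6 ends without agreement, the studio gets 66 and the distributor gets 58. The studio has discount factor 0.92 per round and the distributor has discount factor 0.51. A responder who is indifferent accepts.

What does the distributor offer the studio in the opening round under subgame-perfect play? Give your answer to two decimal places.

161.22

Round 6 (the studio proposes): the distributor gets 58 if talks fail, so the studio offers 58 and keeps 142.
Round 5 (the distributor proposes): the studio can get 142 next round, worth 0.92 × 142 = 130.64 now, so the distributor offers 130.64, keeping 69.36.
Round 4 (the studio proposes): the distributor can get 69.36 next round, worth 0.51 × 69.36 = 35.3736 now; the studio offers that and keeps 164.6264.
Round 3 (the distributor proposes): the studio can get 164.6264 next round, worth 0.92 × 164.6264 = 151.456288 now. The distributor offers 151.456288 and keeps 200 − 151.456288 = 48.543712.
Round 2 (the studio proposes): the distributor can get 48.543712 next round, worth 0.51 × 48.543712 = 24.75729312 now; the studio offers that and keeps 175.24270688.
Round 1 (the distributor proposes): the studio can get 175.24270688 next round, worth 0.92 × 175.24270688 = 161.2232903296 now; the distributor offers that and keeps 38.7767096704.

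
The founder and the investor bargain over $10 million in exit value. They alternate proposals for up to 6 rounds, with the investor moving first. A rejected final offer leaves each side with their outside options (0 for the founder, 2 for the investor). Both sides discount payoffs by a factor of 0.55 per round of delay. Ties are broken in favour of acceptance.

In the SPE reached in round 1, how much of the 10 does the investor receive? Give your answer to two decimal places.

6.37

Round 6 (the founder proposes): the investor gets 2 if talks fail, so the founder offers 2 and keeps 8.
Round 5 (the investor proposes): the founder can get 8 next round, worth 0.55 × 8 = 4.4 now, so the investor offers 4.4, keeping 5.6.
Round 4 (the founder proposes): the investor can get 5.6 next round, worth 0.55 × 5.6 = 3.08 now; the founder offers that and keeps 6.92.
Round 3 (the investor proposes): the founder can get 6.92 next round, worth 0.55 × 6.92 = 3.806 now, so the investor offers 3.806, keeping 6.194.
Round 2 (the founder proposes): the investor can get 6.194 next round, worth 0.55 × 6.194 = 3.4067 now. The founder offers 3.4067 and keeps 10 − 3.4067 = 6.5933.
Round 1 (the investor proposes): the founder can get 6.5933 next round, worth 0.55 × 6.5933 = 3.626315 now. The investor offers 3.626315 and keeps 10 − 3.626315 = 6.373685.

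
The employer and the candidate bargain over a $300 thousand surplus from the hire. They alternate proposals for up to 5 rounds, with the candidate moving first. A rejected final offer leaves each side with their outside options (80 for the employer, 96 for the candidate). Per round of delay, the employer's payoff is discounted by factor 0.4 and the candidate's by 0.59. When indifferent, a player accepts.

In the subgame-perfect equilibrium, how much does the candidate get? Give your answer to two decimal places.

By backward induction:
Round 5 (the candidate proposes): the employer gets 80 if talks fail, so the candidate offers 80 and keeps 220.
Round 4 (the employer proposes): the candidate can get 220 next round, worth 0.59 × 220 = 129.8 now, so the employer offers 129.8, keeping 170.2.
Round 3 (the candidate proposes): the employer can get 170.2 next round, worth 0.4 × 170.2 = 68.08 now; the candidate offers that and keeps 231.92.
Round 2 (the employer proposes): the candidate can get 231.92 next round, worth 0.59 × 231.92 = 136.8328 now; the employer offers that and keeps 163.1672.
Round 1 (the candidate proposes): the employer can get 163.1672 next round, worth 0.4 × 163.1672 = 65.26688 now; the candidate offers that and keeps 234.73312.

234.73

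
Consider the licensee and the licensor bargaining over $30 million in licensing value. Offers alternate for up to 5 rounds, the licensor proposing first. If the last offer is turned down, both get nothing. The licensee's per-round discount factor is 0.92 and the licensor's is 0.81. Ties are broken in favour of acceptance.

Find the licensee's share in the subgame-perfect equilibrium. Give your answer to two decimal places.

Round 5 (the licensor proposes): the licensee will accept anything ≥ 0, so the licensor offers 0 and keeps 30.
Round 4 (the licensee proposes): the licensor can get 30 next round, worth 0.81 × 30 = 24.3 now. The licensee offers 24.3 and keeps 30 − 24.3 = 5.7.
Round 3 (the licensor proposes): the licensee can get 5.7 next round, worth 0.92 × 5.7 = 5.244 now; the licensor offers that and keeps 24.756.
Round 2 (the licensee proposes): the licensor can get 24.756 next round, worth 0.81 × 24.756 = 20.05236 now, so the licensee offers 20.05236, keeping 9.94764.
Round 1 (the licensor proposes): the licensee can get 9.94764 next round, worth 0.92 × 9.94764 = 9.1518288 now, so the licensor offers 9.1518288, keeping 20.8481712.

9.15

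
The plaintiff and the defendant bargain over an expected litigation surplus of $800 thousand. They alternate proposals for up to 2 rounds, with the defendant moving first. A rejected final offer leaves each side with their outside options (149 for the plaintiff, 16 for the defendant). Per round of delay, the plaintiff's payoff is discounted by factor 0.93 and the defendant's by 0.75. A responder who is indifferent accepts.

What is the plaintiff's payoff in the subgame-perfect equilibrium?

729.12

Round 2 (the plaintiff proposes): the defendant gets 16 if talks fail, so the plaintiff offers 16 and keeps 784.
Round 1 (the defendant proposes): the plaintiff can get 784 next round, worth 0.93 × 784 = 729.12 now. The defendant offers 729.12 and keeps 800 − 729.12 = 70.88.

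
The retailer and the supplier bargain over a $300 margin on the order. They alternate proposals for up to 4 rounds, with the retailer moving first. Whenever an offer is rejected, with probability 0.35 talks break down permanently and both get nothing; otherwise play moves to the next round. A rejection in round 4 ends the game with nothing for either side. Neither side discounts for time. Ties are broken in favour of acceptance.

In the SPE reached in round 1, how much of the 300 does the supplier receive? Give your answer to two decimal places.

150.64

Round 4 (the supplier proposes): the retailer will accept anything ≥ 0, so the supplier offers 0 and keeps 300.
Round 3 (the retailer proposes): rejecting gives the supplier an expected 0.65 × 300 = 195. The retailer offers 195 and keeps 300 − 195 = 105.
Round 2 (the supplier proposes): rejecting gives the retailer an expected 0.65 × 105 = 68.25; the supplier offers that and keeps 231.75.
Round 1 (the retailer proposes): rejecting gives the supplier an expected 0.65 × 231.75 = 150.6375; the retailer offers that and keeps 149.3625.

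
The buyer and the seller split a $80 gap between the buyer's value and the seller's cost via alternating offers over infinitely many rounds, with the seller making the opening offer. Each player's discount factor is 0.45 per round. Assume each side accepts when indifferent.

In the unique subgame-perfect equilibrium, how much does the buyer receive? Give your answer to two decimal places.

Let x be the seller's share when the seller proposes and y be the buyer's share when the buyer proposes.
The buyer accepts iff offered ≥ 0.45·y, so x = 80 − 0.45y. Symmetrically y = 80 − 0.45x.
Substituting: x = 80 − 0.45(80 − 0.45x), giving x(1 − 0.45·0.45) = 80(1 − 0.45).
So x = 80 × 0.55 / 0.7975 ≈ 55.1724, and the buyer receives 80 − x ≈ 24.8276.

24.83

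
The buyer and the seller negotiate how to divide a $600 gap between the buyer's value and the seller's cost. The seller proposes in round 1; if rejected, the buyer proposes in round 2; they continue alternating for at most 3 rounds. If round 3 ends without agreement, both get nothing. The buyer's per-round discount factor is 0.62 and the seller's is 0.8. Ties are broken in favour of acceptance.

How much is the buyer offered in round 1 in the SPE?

Solve by backward induction from round 3.
Round 3 (the seller proposes): rejection yields 0 for the buyer; the seller offers 0 and keeps 600.
Round 2 (the buyer proposes): the seller can get 600 next round, worth 0.8 × 600 = 480 now, so the buyer offers 480, keeping 120.
Round 1 (the seller proposes): the buyer can get 120 next round, worth 0.62 × 120 = 74.4 now; the seller offers that and keeps 525.6.

74.4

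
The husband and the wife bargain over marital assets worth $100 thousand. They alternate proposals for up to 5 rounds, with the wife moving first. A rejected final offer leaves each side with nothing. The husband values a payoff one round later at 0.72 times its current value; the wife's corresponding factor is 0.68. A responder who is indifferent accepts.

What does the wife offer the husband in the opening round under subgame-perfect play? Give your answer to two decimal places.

Round 5 (the wife proposes): rejection yields 0 for the husband; the wife offers 0 and keeps 100.
Round 4 (the husband proposes): the wife can get 100 next round, worth 0.68 × 100 = 68 now; the husband offers that and keeps 32.
Round 3 (the wife proposes): the husband can get 32 next round, worth 0.72 × 32 = 23.04 now. The wife offers 23.04 and keeps 100 − 23.04 = 76.96.
Round 2 (the husband proposes): the wife can get 76.96 next round, worth 0.68 × 76.96 = 52.3328 now, so the husband offers 52.3328, keeping 47.6672.
Round 1 (the wife proposes): the husband can get 47.6672 next round, worth 0.72 × 47.6672 = 34.320384 now, so the wife offers 34.320384, keeping 65.679616.

34.32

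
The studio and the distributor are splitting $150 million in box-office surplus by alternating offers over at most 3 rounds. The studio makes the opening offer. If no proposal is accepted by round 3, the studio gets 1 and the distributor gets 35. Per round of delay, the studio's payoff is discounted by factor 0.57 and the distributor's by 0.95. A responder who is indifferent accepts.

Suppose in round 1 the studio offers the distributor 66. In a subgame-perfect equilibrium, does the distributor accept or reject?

Reject

Round 3 (the studio proposes): the distributor gets 35 if talks fail, so the studio offers 35 and keeps 115.
Round 2 (the distributor proposes): the studio can get 115 next round, worth 0.57 × 115 = 65.55 now; the distributor offers that and keeps 84.45.
So by rejecting in round 1, the distributor gets 84.45 next round, worth 0.95 × 84.45 = 80.2275 now.
Offer 66 < 80.2275, so the distributor rejects.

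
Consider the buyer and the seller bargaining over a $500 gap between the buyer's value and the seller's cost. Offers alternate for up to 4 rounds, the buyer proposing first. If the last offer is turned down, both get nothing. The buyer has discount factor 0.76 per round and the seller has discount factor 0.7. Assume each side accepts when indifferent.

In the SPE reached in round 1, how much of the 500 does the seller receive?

270.2

Round 4 (the seller proposes): the buyer will accept anything ≥ 0, so the seller offers 0 and keeps 500.
Round 3 (the buyer proposes): the seller can get 500 next round, worth 0.7 × 500 = 350 now. The buyer offers 350 and keeps 500 − 350 = 150.
Round 2 (the seller proposes): the buyer can get 150 next round, worth 0.76 × 150 = 114 now; the seller offers that and keeps 386.
Round 1 (the buyer proposes): the seller can get 386 next round, worth 0.7 × 386 = 270.2 now, so the buyer offers 270.2, keeping 229.8.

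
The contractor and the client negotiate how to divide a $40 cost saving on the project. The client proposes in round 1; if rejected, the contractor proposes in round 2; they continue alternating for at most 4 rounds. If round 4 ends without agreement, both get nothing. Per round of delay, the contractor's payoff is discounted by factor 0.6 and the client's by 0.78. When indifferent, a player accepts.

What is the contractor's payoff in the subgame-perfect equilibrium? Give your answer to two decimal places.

Work backward from the last round.
Round 4 (the contractor proposes): the client will accept anything ≥ 0, so the contractor offers 0 and keeps 40.
Round 3 (the client proposes): the contractor can get 40 next round, worth 0.6 × 40 = 24 now, so the client offers 24, keeping 16.
Round 2 (the contractor proposes): the client can get 16 next round, worth 0.78 × 16 = 12.48 now, so the contractor offers 12.48, keeping 27.52.
Round 1 (the client proposes): the contractor can get 27.52 next round, worth 0.6 × 27.52 = 16.512 now. The client offers 16.512 and keeps 40 − 16.512 = 23.488.

16.51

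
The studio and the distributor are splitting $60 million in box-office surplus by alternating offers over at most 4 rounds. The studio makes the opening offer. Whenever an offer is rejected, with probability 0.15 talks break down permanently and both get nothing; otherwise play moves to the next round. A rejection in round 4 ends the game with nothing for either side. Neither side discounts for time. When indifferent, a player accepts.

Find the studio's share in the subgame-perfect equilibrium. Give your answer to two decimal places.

By backward induction:
Round 4 (the distributor proposes): rejection yields 0 for the studio; the distributor offers 0 and keeps 60.
Round 3 (the studio proposes): rejecting gives the distributor an expected 0.85 × 60 = 51; the studio offers that and keeps 9.
Round 2 (the distributor proposes): rejecting gives the studio an expected 0.85 × 9 = 7.65; the distributor offers that and keeps 52.35.
Round 1 (the studio proposes): rejecting gives the distributor an expected 0.85 × 52.35 = 44.4975. The studio offers 44.4975 and keeps 60 − 44.4975 = 15.5025.

15.50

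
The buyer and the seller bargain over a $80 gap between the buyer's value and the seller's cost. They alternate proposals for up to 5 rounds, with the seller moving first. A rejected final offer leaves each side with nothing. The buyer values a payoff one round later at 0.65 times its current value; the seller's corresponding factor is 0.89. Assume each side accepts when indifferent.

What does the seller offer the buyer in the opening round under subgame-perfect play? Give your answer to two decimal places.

9.03

Round 5 (the seller proposes): the buyer will accept anything ≥ 0, so the seller offers 0 and keeps 80.
Round 4 (the buyer proposes): the seller can get 80 next round, worth 0.89 × 80 = 71.2 now. The buyer offers 71.2 and keeps 80 − 71.2 = 8.8.
Round 3 (the seller proposes): the buyer can get 8.8 next round, worth 0.65 × 8.8 = 5.72 now; the seller offers that and keeps 74.28.
Round 2 (the buyer proposes): the seller can get 74.28 next round, worth 0.89 × 74.28 = 66.1092 now. The buyer offers 66.1092 and keeps 80 − 66.1092 = 13.8908.
Round 1 (the seller proposes): the buyer can get 13.8908 next round, worth 0.65 × 13.8908 = 9.02902 now. The seller offers 9.02902 and keeps 80 − 9.02902 = 70.97098.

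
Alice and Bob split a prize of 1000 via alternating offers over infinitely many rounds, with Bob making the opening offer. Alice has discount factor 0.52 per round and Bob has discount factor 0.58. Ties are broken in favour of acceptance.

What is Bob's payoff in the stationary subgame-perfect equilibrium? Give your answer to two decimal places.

In a stationary SPE each proposer offers the other exactly their discounted continuation value.
If Bob keeps x when proposing and Alice keeps y when proposing, then x = 1000 − 0.52y and y = 1000 − 0.58x.
Solving: x = 1000(1 − 0.52) / (1 − 0.58·0.52) = 480 / 0.6984 ≈ 687.2852.
Alice gets 1000 − 687.2852 ≈ 312.7148.

687.29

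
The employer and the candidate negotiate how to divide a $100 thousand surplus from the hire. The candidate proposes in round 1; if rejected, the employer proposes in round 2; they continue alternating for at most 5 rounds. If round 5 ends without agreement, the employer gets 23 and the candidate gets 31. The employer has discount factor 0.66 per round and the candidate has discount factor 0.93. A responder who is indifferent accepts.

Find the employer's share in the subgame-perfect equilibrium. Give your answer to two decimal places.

Round 5 (the candidate proposes): the employer gets 23 if talks fail, so the candidate offers 23 and keeps 77.
Round 4 (the employer proposes): the candidate can get 77 next round, worth 0.93 × 77 = 71.61 now; the employer offers that and keeps 28.39.
Round 3 (the candidate proposes): the employer can get 28.39 next round, worth 0.66 × 28.39 = 18.7374 now; the candidate offers that and keeps 81.2626.
Round 2 (the employer proposes): the candidate can get 81.2626 next round, worth 0.93 × 81.2626 = 75.574218 now, so the employer offers 75.574218, keeping 24.425782.
Round 1 (the candidate proposes): the employer can get 24.425782 next round, worth 0.66 × 24.425782 = 16.12101612 now, so the candidate offers 16.12101612, keeping 83.87898388.

16.12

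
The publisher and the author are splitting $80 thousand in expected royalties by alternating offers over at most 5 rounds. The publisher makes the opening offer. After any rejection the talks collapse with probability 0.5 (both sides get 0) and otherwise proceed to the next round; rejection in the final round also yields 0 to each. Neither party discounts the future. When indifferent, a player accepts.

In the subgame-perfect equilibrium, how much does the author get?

Round 5 (the publisher proposes): rejection yields 0 for the author; the publisher offers 0 and keeps 80.
Round 4 (the author proposes): rejecting gives the publisher an expected 0.5 × 80 = 40. The author offers 40 and keeps 80 − 40 = 40.
Round 3 (the publisher proposes): rejecting gives the author an expected 0.5 × 40 = 20; the publisher offers that and keeps 60.
Round 2 (the author proposes): rejecting gives the publisher an expected 0.5 × 60 = 30. The author offers 30 and keeps 80 − 30 = 50.
Round 1 (the publisher proposes): rejecting gives the author an expected 0.5 × 50 = 25, so the publisher offers 25, keeping 55.

25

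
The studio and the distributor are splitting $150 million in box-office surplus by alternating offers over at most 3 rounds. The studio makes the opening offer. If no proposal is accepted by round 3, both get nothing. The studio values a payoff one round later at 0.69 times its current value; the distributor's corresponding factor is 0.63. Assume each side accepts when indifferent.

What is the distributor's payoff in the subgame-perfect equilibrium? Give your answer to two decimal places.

Round 3 (the studio proposes): rejection yields 0 for the distributor; the studio offers 0 and keeps 150.
Round 2 (the distributor proposes): the studio can get 150 next round, worth 0.69 × 150 = 103.5 now. The distributor offers 103.5 and keeps 150 − 103.5 = 46.5.
Round 1 (the studio proposes): the distributor can get 46.5 next round, worth 0.63 × 46.5 = 29.295 now; the studio offers that and keeps 120.705.

29.30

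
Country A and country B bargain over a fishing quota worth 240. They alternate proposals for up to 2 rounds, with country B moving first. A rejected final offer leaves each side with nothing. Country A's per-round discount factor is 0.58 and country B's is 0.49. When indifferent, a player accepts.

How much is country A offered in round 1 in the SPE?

Work backward from the last round.
Round 2 (country A proposes): country B will accept anything ≥ 0, so country A offers 0 and keeps 240.
Round 1 (country B proposes): country A can get 240 next round, worth 0.58 × 240 = 139.2 now; country B offers that and keeps 100.8.

139.2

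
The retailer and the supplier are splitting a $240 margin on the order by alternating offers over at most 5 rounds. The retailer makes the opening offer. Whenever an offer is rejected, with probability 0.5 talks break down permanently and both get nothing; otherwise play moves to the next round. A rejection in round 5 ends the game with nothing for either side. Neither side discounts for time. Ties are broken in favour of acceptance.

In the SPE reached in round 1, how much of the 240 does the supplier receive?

75

Round 5 (the retailer proposes): the supplier will accept anything ≥ 0, so the retailer offers 0 and keeps 240.
Round 4 (the supplier proposes): rejecting gives the retailer an expected 0.5 × 240 = 120, so the supplier offers 120, keeping 120.
Round 3 (the retailer proposes): rejecting gives the supplier an expected 0.5 × 120 = 60. The retailer offers 60 and keeps 240 − 60 = 180.
Round 2 (the supplier proposes): rejecting gives the retailer an expected 0.5 × 180 = 90. The supplier offers 90 and keeps 240 − 90 = 150.
Round 1 (the retailer proposes): rejecting gives the supplier an expected 0.5 × 150 = 75. The retailer offers 75 and keeps 240 − 75 = 165.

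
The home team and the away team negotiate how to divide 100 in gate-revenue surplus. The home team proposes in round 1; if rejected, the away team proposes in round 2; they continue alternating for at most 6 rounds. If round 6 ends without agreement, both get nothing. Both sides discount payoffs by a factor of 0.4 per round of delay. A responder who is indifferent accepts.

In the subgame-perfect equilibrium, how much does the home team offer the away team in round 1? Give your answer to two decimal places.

Round 6 (the away team proposes): rejection yields 0 for the home team; the away team offers 0 and keeps 100.
Round 5 (the home team proposes): the away team can get 100 next round, worth 0.4 × 100 = 40 now. The home team offers 40 and keeps 100 − 40 = 60.
Round 4 (the away team proposes): the home team can get 60 next round, worth 0.4 × 60 = 24 now, so the away team offers 24, keeping 76.
Round 3 (the home team proposes): the away team can get 76 next round, worth 0.4 × 76 = 30.4 now, so the home team offers 30.4, keeping 69.6.
Round 2 (the away team proposes): the home team can get 69.6 next round, worth 0.4 × 69.6 = 27.84 now; the away team offers that and keeps 72.16.
Round 1 (the home team proposes): the away team can get 72.16 next round, worth 0.4 × 72.16 = 28.864 now. The home team offers 28.864 and keeps 100 − 28.864 = 71.136.

28.86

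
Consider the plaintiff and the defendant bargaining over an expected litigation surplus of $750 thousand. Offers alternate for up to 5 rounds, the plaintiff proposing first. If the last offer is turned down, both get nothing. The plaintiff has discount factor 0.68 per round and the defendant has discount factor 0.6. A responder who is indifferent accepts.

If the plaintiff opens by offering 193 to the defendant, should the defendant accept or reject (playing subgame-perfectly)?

Round 5 (the plaintiff proposes): the defendant will accept anything ≥ 0, so the plaintiff offers 0 and keeps 750.
Round 4 (the defendant proposes): the plaintiff can get 750 next round, worth 0.68 × 750 = 510 now, so the defendant offers 510, keeping 240.
Round 3 (the plaintiff proposes): the defendant can get 240 next round, worth 0.6 × 240 = 144 now. The plaintiff offers 144 and keeps 750 − 144 = 606.
Round 2 (the defendant proposes): the plaintiff can get 606 next round, worth 0.68 × 606 = 412.08 now, so the defendant offers 412.08, keeping 337.92.
So by rejecting in round 1, the defendant gets 337.92 next round, worth 0.6 × 337.92 = 202.752 now.
Offer 193 < 202.752, so the defendant rejects.

Reject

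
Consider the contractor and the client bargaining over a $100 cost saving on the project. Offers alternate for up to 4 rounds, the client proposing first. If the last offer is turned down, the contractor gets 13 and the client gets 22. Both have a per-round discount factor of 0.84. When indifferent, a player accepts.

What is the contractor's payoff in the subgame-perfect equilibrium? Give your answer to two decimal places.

By backward induction:
Round 4 (the contractor proposes): the client gets 22 if talks fail, so the contractor offers 22 and keeps 78.
Round 3 (the client proposes): the contractor can get 78 next round, worth 0.84 × 78 = 65.52 now. The client offers 65.52 and keeps 100 − 65.52 = 34.48.
Round 2 (the contractor proposes): the client can get 34.48 next round, worth 0.84 × 34.48 = 28.9632 now; the contractor offers that and keeps 71.0368.
Round 1 (the client proposes): the contractor can get 71.0368 next round, worth 0.84 × 71.0368 = 59.670912 now; the client offers that and keeps 40.329088.

59.67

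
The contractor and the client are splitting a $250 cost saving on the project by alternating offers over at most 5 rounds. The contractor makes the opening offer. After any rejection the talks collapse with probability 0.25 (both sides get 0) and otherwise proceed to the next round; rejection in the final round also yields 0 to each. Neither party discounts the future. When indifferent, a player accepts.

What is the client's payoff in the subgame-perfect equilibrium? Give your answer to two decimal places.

73.24

Round 5 (the contractor proposes): rejection yields 0 for the client; the contractor offers 0 and keeps 250.
Round 4 (the client proposes): rejecting gives the contractor an expected 0.75 × 250 = 187.5, so the client offers 187.5, keeping 62.5.
Round 3 (the contractor proposes): rejecting gives the client an expected 0.75 × 62.5 = 46.875. The contractor offers 46.875 and keeps 250 − 46.875 = 203.125.
Round 2 (the client proposes): rejecting gives the contractor an expected 0.75 × 203.125 = 152.34375; the client offers that and keeps 97.65625.
Round 1 (the contractor proposes): rejecting gives the client an expected 0.75 × 97.65625 = 73.2421875; the contractor offers that and keeps 176.7578125.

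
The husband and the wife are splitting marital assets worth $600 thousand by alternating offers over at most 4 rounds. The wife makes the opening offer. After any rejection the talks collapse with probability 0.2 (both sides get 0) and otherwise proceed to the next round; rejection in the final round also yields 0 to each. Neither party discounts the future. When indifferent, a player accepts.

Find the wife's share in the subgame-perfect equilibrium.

Round 4 (the husband proposes): rejection yields 0 for the wife; the husband offers 0 and keeps 600.
Round 3 (the wife proposes): rejecting gives the husband an expected 0.8 × 600 = 480; the wife offers that and keeps 120.
Round 2 (the husband proposes): rejecting gives the wife an expected 0.8 × 120 = 96, so the husband offers 96, keeping 504.
Round 1 (the wife proposes): rejecting gives the husband an expected 0.8 × 504 = 403.2, so the wife offers 403.2, keeping 196.8.

196.8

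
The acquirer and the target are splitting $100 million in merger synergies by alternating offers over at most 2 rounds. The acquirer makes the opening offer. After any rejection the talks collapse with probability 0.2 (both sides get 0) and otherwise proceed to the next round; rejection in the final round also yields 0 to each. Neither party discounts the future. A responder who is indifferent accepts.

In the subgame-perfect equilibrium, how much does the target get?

Round 2 (the target proposes): the acquirer will accept anything ≥ 0, so the target offers 0 and keeps 100.
Round 1 (the acquirer proposes): rejecting gives the target an expected 0.8 × 100 = 80, so the acquirer offers 80, keeping 20.

80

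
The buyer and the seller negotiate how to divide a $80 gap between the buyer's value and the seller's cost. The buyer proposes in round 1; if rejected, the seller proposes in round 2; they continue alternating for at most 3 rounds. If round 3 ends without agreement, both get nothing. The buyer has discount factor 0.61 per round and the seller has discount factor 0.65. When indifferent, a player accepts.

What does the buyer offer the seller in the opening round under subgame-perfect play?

20.28

Round 3 (the buyer proposes): the seller will accept anything ≥ 0, so the buyer offers 0 and keeps 80.
Round 2 (the seller proposes): the buyer can get 80 next round, worth 0.61 × 80 = 48.8 now. The seller offers 48.8 and keeps 80 − 48.8 = 31.2.
Round 1 (the buyer proposes): the seller can get 31.2 next round, worth 0.65 × 31.2 = 20.28 now. The buyer offers 20.28 and keeps 80 − 20.28 = 59.72.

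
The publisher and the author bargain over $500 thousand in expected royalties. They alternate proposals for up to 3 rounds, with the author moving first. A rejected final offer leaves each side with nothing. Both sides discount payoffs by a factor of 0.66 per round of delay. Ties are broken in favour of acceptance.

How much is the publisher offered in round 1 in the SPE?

112.2

Round 3 (the author proposes): rejection yields 0 for the publisher; the author offers 0 and keeps 500.
Round 2 (the publisher proposes): the author can get 500 next round, worth 0.66 × 500 = 330 now, so the publisher offers 330, keeping 170.
Round 1 (the author proposes): the publisher can get 170 next round, worth 0.66 × 170 = 112.2 now. The author offers 112.2 and keeps 500 − 112.2 = 387.8.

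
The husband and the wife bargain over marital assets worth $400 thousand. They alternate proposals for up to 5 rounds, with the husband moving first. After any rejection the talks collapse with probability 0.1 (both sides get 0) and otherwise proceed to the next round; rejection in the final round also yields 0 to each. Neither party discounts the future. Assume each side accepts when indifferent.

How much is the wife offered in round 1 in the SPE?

Round 5 (the husband proposes): the wife will accept anything ≥ 0, so the husband offers 0 and keeps 400.
Round 4 (the wife proposes): rejecting gives the husband an expected 0.9 × 400 = 360; the wife offers that and keeps 40.
Round 3 (the husband proposes): rejecting gives the wife an expected 0.9 × 40 = 36; the husband offers that and keeps 364.
Round 2 (the wife proposes): rejecting gives the husband an expected 0.9 × 364 = 327.6, so the wife offers 327.6, keeping 72.4.
Round 1 (the husband proposes): rejecting gives the wife an expected 0.9 × 72.4 = 65.16, so the husband offers 65.16, keeping 334.84.

65.16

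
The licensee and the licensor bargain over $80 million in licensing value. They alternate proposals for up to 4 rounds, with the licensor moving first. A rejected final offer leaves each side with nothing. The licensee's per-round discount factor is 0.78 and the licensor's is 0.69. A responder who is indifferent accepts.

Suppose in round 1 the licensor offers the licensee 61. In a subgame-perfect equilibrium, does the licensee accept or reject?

Work out the licensee's continuation value if the offer is rejected.
Round 4 (the licensee proposes): rejection yields 0 for the licensor; the licensee offers 0 and keeps 80.
Round 3 (the licensor proposes): the licensee can get 80 next round, worth 0.78 × 80 = 62.4 now, so the licensor offers 62.4, keeping 17.6.
Round 2 (the licensee proposes): the licensor can get 17.6 next round, worth 0.69 × 17.6 = 12.144 now; the licensee offers that and keeps 67.856.
So by rejecting in round 1, the licensee gets 67.856 next round, worth 0.78 × 67.856 = 52.92768 now.
Offer 61 ≥ 52.92768, so the licensee accepts.

Accept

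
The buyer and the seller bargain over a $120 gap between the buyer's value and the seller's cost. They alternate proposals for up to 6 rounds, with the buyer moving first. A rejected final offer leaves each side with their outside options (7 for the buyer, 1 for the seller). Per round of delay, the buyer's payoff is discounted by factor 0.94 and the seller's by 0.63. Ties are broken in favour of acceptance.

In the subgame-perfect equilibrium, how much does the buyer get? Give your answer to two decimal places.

87.81

Round 6 (the seller proposes): the buyer gets 7 if talks fail, so the seller offers 7 and keeps 113.
Round 5 (the buyer proposes): the seller can get 113 next round, worth 0.63 × 113 = 71.19 now. The buyer offers 71.19 and keeps 120 − 71.19 = 48.81.
Round 4 (the seller proposes): the buyer can get 48.81 next round, worth 0.94 × 48.81 = 45.8814 now. The seller offers 45.8814 and keeps 120 − 45.8814 = 74.1186.
Round 3 (the buyer proposes): the seller can get 74.1186 next round, worth 0.63 × 74.1186 = 46.694718 now. The buyer offers 46.694718 and keeps 120 − 46.694718 = 73.305282.
Round 2 (the seller proposes): the buyer can get 73.305282 next round, worth 0.94 × 73.305282 = 68.90696508 now; the seller offers that and keeps 51.09303492.
Round 1 (the buyer proposes): the seller can get 51.09303492 next round, worth 0.63 × 51.09303492 = 32.1886119996 now; the buyer offers that and keeps 87.8113880004.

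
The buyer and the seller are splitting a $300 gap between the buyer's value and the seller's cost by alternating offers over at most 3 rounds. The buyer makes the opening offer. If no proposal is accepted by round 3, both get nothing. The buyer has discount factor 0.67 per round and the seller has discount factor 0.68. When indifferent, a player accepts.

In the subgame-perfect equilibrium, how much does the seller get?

Round 3 (the buyer proposes): the seller will accept anything ≥ 0, so the buyer offers 0 and keeps 300.
Round 2 (the seller proposes): the buyer can get 300 next round, worth 0.67 × 300 = 201 now, so the seller offers 201, keeping 99.
Round 1 (the buyer proposes): the seller can get 99 next round, worth 0.68 × 99 = 67.32 now. The buyer offers 67.32 and keeps 300 − 67.32 = 232.68.

67.32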